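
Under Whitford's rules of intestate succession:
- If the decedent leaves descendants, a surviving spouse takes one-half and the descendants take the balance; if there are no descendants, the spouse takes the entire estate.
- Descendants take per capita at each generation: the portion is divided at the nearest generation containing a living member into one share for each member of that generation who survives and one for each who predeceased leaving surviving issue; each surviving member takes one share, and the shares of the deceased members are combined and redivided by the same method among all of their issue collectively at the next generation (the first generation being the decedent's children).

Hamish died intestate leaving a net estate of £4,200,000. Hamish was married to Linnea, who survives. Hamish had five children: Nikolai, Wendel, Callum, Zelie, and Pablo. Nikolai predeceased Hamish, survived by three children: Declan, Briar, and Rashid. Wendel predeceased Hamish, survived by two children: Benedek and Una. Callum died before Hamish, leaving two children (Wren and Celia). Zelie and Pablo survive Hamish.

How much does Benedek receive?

Linnea takes one-half of £4,200,000 = £2,100,000. The remaining £2,100,000 passes to the descendants.
The descendants' portion (£2,100,000) is divided at the children's generation into 5 shares of £420,000. Zelie and Pablo each take £420,000. The 3 shares of the deceased (Nikolai, Wendel, and Callum) are combined into a pool of £1,260,000.
That pool (£1,260,000) is divided at the grandchildren's generation equally among Declan, Briar, Rashid, Benedek, Una, Wren, and Celia: £180,000 each.

Benedek receives £180,000.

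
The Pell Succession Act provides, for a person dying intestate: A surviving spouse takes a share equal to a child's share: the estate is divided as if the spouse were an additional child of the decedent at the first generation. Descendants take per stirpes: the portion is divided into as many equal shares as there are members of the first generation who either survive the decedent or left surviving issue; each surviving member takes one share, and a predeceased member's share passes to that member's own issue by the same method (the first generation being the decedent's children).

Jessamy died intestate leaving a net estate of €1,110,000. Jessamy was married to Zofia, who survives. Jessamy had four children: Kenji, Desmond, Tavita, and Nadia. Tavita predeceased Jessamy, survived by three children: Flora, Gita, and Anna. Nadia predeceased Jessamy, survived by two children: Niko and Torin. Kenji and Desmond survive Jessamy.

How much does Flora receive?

The spouse counts as an additional share at the children's level, so there are 5 primary shares of €222,000. Zofia takes one such share (€222,000).
The children's combined portion (€888,000) is divided into 4 shares of €222,000: Kenji and Desmond each take €222,000; Tavita's €222,000 share passes to Tavita's issue; Nadia's €222,000 share passes to Nadia's issue.
Tavita's share (€222,000) is divided into 3 shares of €74,000: Flora, Gita, and Anna each take €74,000.
Nadia's share (€222,000) is divided into 2 shares of €111,000: Niko and Torin each take €111,000.

Flora receives €74,000.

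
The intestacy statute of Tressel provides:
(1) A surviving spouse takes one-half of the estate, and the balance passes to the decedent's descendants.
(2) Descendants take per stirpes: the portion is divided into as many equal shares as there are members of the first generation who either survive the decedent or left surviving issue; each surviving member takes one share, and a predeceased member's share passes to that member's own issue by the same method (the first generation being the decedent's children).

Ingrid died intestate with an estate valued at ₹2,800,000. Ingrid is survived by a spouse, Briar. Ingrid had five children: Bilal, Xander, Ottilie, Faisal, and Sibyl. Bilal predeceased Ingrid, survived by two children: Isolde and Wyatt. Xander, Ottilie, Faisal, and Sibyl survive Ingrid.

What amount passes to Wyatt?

Wyatt receives ₹140,000.

Briar takes one-half of ₹2,800,000 = ₹1,400,000. The remaining ₹1,400,000 passes to the descendants.
The descendants' portion (₹1,400,000) is divided into 5 shares of ₹280,000: Xander, Ottilie, Faisal, and Sibyl each take ₹280,000; Bilal's ₹280,000 share passes to Bilal's issue.
Bilal's share (₹280,000) is divided into 2 shares of ₹140,000: Isolde and Wyatt each take ₹140,000.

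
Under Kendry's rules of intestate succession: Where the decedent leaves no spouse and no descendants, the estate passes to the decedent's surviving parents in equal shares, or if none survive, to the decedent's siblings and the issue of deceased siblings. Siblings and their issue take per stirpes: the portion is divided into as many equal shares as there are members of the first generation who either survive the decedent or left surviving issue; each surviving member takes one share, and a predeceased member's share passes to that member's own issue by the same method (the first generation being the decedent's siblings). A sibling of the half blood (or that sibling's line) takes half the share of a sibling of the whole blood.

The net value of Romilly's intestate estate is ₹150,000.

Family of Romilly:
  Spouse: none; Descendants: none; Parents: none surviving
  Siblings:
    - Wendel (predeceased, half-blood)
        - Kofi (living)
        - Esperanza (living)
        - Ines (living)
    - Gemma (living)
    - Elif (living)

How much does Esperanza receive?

Esperanza receives ₹10,000.

The entire ₹150,000 passes to the siblings and their issue.
Counting each half-blood sibling's line as half a unit, there are 5/2 units in ₹150,000, so one unit is ₹60,000. Whole-blood lines (Gemma and Elif) take ₹60,000 each; half-blood lines (Wendel) take ₹30,000 each.
Wendel's share (₹30,000) is divided into 3 shares of ₹10,000: Kofi, Esperanza, and Ines each take ₹10,000.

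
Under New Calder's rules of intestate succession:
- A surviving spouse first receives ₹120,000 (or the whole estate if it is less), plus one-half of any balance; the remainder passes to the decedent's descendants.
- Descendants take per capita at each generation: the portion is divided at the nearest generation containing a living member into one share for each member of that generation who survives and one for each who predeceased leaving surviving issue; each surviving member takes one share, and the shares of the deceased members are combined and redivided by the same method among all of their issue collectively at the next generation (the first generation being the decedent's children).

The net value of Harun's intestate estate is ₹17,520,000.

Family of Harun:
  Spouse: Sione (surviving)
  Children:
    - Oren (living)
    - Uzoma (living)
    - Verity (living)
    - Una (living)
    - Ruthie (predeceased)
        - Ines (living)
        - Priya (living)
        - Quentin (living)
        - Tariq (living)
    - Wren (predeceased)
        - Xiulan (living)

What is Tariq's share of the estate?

Tariq receives ₹580,000.

Sione first takes ₹120,000, leaving a balance of ₹17,400,000. Sione then takes one-half of the balance (₹8,700,000), for a total of ₹8,820,000. The remaining ₹8,700,000 passes to the descendants.
The descendants' portion (₹8,700,000) is divided at the children's generation into 6 shares of ₹1,450,000. Oren, Uzoma, Verity, and Una each take ₹1,450,000. The 2 shares of the deceased (Ruthie and Wren) are combined into a pool of ₹2,900,000.
That pool (₹2,900,000) is divided at the grandchildren's generation equally among Ines, Priya, Quentin, Tariq, and Xiulan: ₹580,000 each.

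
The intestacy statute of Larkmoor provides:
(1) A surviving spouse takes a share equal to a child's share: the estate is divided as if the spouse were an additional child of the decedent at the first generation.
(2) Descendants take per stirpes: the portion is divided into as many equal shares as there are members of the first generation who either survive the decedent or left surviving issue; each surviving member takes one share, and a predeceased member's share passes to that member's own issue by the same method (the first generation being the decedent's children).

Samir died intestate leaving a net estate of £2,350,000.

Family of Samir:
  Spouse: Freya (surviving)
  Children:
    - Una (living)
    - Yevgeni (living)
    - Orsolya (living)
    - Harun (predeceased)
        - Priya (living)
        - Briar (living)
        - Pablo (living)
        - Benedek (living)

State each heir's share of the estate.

Freya: £470,000; Una: £470,000; Yevgeni: £470,000; Orsolya: £470,000; Priya: £117,500; Briar: £117,500; Pablo: £117,500; Benedek: £117,500

The spouse counts as an additional share at the children's level, so there are 5 primary shares of £470,000. Freya takes one such share (£470,000).
The children's combined portion (£1,880,000) is divided into 4 shares of £470,000: Una, Yevgeni, and Orsolya each take £470,000; Harun's £470,000 share passes to Harun's issue.
Harun's share (£470,000) is divided into 4 shares of £117,500: Priya, Briar, Pablo, and Benedek each take £117,500.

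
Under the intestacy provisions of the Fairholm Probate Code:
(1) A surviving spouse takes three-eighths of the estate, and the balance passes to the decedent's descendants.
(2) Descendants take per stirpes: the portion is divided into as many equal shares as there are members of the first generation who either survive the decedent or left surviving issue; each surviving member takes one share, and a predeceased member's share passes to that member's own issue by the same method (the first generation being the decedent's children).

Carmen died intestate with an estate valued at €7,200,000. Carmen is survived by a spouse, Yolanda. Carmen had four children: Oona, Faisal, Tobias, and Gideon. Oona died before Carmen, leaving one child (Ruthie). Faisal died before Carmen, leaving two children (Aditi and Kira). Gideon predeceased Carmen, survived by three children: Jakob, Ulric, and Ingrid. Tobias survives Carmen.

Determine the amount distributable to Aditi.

Aditi receives €562,500.

Yolanda takes three-eighths of €7,200,000 = €2,700,000. The remaining €4,500,000 passes to the descendants.
The descendants' portion (€4,500,000) is divided into 4 shares of €1,125,000: Tobias takes €1,125,000; Oona's €1,125,000 share passes to Oona's issue; Faisal's €1,125,000 share passes to Faisal's issue; Gideon's €1,125,000 share passes to Gideon's issue.
Oona's share (€1,125,000) passes entirely to Ruthie.
Faisal's share (€1,125,000) is divided into 2 shares of €562,500: Aditi and Kira each take €562,500.
Gideon's share (€1,125,000) is divided into 3 shares of €375,000: Jakob, Ulric, and Ingrid each take €375,000.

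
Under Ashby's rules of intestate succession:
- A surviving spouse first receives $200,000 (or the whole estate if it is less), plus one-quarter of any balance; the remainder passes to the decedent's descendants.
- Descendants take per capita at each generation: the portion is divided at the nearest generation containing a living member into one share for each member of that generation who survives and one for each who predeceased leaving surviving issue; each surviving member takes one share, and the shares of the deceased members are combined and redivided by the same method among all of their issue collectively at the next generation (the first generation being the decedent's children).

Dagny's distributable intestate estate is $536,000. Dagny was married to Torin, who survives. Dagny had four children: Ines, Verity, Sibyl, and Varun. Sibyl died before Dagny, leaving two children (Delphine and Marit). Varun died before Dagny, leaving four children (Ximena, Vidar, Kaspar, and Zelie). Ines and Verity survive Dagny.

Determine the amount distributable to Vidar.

Torin first takes $200,000, leaving a balance of $336,000. Torin then takes one-quarter of the balance ($84,000), for a total of $284,000. The remaining $252,000 passes to the descendants.
The descendants' portion ($252,000) is divided at the children's generation into 4 shares of $63,000. Ines and Verity each take $63,000. The 2 shares of the deceased (Sibyl and Varun) are combined into a pool of $126,000.
That pool ($126,000) is divided at the grandchildren's generation equally among Delphine, Marit, Ximena, Vidar, Kaspar, and Zelie: $21,000 each.

Vidar receives $21,000.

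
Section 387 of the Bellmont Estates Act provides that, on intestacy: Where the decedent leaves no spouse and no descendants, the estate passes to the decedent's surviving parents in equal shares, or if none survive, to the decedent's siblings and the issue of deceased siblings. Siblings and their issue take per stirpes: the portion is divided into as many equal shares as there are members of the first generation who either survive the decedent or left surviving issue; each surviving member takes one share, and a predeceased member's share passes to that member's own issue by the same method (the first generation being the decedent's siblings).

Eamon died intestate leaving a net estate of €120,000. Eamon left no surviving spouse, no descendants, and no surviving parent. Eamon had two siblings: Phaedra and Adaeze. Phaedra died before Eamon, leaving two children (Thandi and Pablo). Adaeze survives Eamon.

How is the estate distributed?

The entire €120,000 passes to the siblings and their issue.
That amount (€120,000) is divided into 2 shares of €60,000: Adaeze takes €60,000; Phaedra's €60,000 share passes to Phaedra's issue.
Phaedra's share (€60,000) is divided into 2 shares of €30,000: Thandi and Pablo each take €30,000.

Thandi: €30,000; Pablo: €30,000; Adaeze: €60,000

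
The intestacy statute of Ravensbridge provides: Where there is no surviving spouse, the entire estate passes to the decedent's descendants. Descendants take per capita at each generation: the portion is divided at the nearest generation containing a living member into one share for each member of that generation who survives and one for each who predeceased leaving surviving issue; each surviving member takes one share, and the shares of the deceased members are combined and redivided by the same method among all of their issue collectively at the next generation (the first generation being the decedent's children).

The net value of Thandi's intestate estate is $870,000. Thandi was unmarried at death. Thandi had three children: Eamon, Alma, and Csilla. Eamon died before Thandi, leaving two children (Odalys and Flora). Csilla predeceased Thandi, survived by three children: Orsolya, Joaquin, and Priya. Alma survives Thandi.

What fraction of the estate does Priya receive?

Priya receives 2/15 of the estate.

The entire $870,000 passes to the descendants.
That amount ($870,000) is divided at the children's generation into 3 shares of $290,000. Alma takes $290,000. The 2 shares of the deceased (Eamon and Csilla) are combined into a pool of $580,000.
That pool ($580,000) is divided at the grandchildren's generation equally among Odalys, Flora, Orsolya, Joaquin, and Priya: $116,000 each.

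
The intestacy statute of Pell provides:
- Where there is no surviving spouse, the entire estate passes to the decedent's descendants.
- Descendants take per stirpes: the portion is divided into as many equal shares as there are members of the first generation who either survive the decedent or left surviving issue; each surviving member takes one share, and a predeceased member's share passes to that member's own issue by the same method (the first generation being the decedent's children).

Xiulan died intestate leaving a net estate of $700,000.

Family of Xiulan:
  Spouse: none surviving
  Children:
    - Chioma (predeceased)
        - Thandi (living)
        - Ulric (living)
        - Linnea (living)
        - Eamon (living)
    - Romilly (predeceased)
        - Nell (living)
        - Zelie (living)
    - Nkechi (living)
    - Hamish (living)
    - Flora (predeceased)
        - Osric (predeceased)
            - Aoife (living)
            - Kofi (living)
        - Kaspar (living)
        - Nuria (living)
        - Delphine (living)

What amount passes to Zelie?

The entire $700,000 passes to the descendants.
That amount ($700,000) is divided into 5 shares of $140,000: Nkechi and Hamish each take $140,000; Chioma's $140,000 share passes to Chioma's issue; Romilly's $140,000 share passes to Romilly's issue; Flora's $140,000 share passes to Flora's issue.
Chioma's share ($140,000) is divided into 4 shares of $35,000: Thandi, Ulric, Linnea, and Eamon each take $35,000.
Romilly's share ($140,000) is divided into 2 shares of $70,000: Nell and Zelie each take $70,000.
Flora's share ($140,000) is divided into 4 shares of $35,000: Kaspar, Nuria, and Delphine each take $35,000; Osric's $35,000 share passes to Osric's issue.
Osric's share ($35,000) is divided into 2 shares of $17,500: Aoife and Kofi each take $17,500.

Zelie receives $70,000.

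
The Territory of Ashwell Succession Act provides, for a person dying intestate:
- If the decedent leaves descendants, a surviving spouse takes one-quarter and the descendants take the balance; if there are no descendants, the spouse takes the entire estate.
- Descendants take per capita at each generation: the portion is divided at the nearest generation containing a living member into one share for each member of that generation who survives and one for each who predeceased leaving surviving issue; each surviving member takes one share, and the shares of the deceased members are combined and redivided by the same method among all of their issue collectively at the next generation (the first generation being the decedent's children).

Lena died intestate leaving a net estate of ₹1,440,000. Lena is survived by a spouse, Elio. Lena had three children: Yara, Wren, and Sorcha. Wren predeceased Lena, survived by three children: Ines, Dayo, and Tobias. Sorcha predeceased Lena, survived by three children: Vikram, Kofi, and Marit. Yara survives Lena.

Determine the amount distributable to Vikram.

Vikram receives ₹120,000.

Elio takes one-quarter of ₹1,440,000 = ₹360,000. The remaining ₹1,080,000 passes to the descendants.
The descendants' portion (₹1,080,000) is divided at the children's generation into 3 shares of ₹360,000. Yara takes ₹360,000. The 2 shares of the deceased (Wren and Sorcha) are combined into a pool of ₹720,000.
That pool (₹720,000) is divided at the grandchildren's generation equally among Ines, Dayo, Tobias, Vikram, Kofi, and Marit: ₹120,000 each.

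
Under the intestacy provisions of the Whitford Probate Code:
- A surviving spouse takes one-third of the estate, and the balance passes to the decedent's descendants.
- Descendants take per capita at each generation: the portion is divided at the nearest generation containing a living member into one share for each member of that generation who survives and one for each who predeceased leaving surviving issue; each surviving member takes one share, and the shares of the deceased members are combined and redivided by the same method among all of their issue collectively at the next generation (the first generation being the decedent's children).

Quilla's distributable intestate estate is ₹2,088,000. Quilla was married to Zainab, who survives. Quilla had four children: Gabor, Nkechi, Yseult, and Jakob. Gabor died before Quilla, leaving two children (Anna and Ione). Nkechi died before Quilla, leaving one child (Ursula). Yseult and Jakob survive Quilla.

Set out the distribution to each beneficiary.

Zainab takes one-third of ₹2,088,000 = ₹696,000. The remaining ₹1,392,000 passes to the descendants.
The descendants' portion (₹1,392,000) is divided at the children's generation into 4 shares of ₹348,000. Yseult and Jakob each take ₹348,000. The 2 shares of the deceased (Gabor and Nkechi) are combined into a pool of ₹696,000.
That pool (₹696,000) is divided at the grandchildren's generation equally among Anna, Ione, and Ursula: ₹232,000 each.

Zainab: ₹696,000; Anna: ₹232,000; Ione: ₹232,000; Ursula: ₹232,000; Yseult: ₹348,000; Jakob: ₹348,000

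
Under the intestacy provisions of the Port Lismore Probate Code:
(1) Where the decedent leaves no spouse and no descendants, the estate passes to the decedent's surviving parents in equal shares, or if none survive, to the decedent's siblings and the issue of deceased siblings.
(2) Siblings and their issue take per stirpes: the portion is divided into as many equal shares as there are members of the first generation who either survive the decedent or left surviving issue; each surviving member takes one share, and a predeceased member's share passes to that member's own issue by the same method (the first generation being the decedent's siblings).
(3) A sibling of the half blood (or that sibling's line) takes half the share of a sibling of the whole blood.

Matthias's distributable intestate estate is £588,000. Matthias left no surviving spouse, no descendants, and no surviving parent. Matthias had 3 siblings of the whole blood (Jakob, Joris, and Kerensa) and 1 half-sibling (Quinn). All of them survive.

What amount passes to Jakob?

Jakob receives £168,000.

The entire £588,000 passes to the siblings and their issue.
Counting each half-blood sibling's line as half a unit, there are 7/2 units in £588,000, so one unit is £168,000. Whole-blood lines (Jakob, Joris, and Kerensa) take £168,000 each; half-blood lines (Quinn) take £84,000 each.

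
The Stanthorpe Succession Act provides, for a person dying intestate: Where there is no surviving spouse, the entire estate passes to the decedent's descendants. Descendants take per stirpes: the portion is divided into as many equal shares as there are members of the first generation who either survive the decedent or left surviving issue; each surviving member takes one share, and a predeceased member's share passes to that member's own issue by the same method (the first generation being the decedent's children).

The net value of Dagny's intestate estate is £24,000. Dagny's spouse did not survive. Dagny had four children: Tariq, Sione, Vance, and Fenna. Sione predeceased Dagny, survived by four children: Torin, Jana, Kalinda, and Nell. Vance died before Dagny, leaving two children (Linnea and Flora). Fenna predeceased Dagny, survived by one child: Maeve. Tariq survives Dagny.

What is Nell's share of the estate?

Nell receives £1,500.

The entire £24,000 passes to the descendants.
That amount (£24,000) is divided into 4 shares of £6,000: Tariq takes £6,000; Sione's £6,000 share passes to Sione's issue; Vance's £6,000 share passes to Vance's issue; Fenna's £6,000 share passes to Fenna's issue.
Sione's share (£6,000) is divided into 4 shares of £1,500: Torin, Jana, Kalinda, and Nell each take £1,500.
Vance's share (£6,000) is divided into 2 shares of £3,000: Linnea and Flora each take £3,000.
Fenna's share (£6,000) passes entirely to Maeve.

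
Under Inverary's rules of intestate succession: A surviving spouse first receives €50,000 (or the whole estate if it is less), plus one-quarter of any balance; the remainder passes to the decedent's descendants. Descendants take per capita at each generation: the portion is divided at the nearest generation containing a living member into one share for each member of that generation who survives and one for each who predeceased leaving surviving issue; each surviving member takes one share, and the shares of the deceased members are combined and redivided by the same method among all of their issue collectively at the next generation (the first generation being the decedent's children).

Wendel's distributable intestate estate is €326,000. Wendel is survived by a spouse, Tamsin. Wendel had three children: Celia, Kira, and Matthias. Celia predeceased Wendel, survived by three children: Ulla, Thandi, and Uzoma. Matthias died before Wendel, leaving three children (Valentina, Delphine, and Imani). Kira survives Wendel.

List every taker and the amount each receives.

Tamsin first takes €50,000, leaving a balance of €276,000. Tamsin then takes one-quarter of the balance (€69,000), for a total of €119,000. The remaining €207,000 passes to the descendants.
The descendants' portion (€207,000) is divided at the children's generation into 3 shares of €69,000. Kira takes €69,000. The 2 shares of the deceased (Celia and Matthias) are combined into a pool of €138,000.
That pool (€138,000) is divided at the grandchildren's generation equally among Ulla, Thandi, Uzoma, Valentina, Delphine, and Imani: €23,000 each.

Tamsin: €119,000; Ulla: €23,000; Thandi: €23,000; Uzoma: €23,000; Kira: €69,000; Valentina: €23,000; Delphine: €23,000; Imani: €23,000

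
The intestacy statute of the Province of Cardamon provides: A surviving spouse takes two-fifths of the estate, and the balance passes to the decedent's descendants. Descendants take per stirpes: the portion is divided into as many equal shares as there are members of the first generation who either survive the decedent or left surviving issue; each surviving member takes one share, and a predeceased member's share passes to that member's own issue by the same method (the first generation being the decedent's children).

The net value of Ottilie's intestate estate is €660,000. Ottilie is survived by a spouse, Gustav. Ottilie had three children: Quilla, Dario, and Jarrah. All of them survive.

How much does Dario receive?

Gustav takes two-fifths of €660,000 = €264,000. The remaining €396,000 passes to the descendants.
The descendants' portion (€396,000) is divided into 3 shares of €132,000: Quilla, Dario, and Jarrah each take €132,000.

Dario receives €132,000.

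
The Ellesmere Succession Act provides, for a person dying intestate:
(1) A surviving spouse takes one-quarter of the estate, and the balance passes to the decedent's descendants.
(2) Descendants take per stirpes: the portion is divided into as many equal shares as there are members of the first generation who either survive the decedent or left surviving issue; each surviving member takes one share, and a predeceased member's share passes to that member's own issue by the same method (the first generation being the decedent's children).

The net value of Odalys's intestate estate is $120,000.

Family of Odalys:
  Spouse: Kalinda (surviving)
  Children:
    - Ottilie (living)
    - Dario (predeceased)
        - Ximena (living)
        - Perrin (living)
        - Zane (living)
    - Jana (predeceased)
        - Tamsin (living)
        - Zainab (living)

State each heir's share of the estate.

Kalinda takes one-quarter of $120,000 = $30,000. The remaining $90,000 passes to the descendants.
The descendants' portion ($90,000) is divided into 3 shares of $30,000: Ottilie takes $30,000; Dario's $30,000 share passes to Dario's issue; Jana's $30,000 share passes to Jana's issue.
Dario's share ($30,000) is divided into 3 shares of $10,000: Ximena, Perrin, and Zane each take $10,000.
Jana's share ($30,000) is divided into 2 shares of $15,000: Tamsin and Zainab each take $15,000.

Kalinda: $30,000; Ottilie: $30,000; Ximena: $10,000; Perrin: $10,000; Zane: $10,000; Tamsin: $15,000; Zainab: $15,000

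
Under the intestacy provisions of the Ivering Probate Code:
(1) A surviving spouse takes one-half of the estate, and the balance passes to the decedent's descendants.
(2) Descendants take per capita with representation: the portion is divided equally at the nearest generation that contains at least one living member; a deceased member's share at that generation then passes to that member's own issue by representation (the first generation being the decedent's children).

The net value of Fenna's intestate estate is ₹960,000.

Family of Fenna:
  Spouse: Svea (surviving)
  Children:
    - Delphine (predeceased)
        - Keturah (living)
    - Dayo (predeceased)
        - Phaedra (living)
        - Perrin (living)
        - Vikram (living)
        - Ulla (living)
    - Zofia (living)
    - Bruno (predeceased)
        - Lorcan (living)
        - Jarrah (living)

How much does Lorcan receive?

Svea takes one-half of ₹960,000 = ₹480,000. The remaining ₹480,000 passes to the descendants.
The descendants' portion (₹480,000) is divided into 4 shares of ₹120,000: Zofia takes ₹120,000; Delphine's ₹120,000 share passes to Delphine's issue; Dayo's ₹120,000 share passes to Dayo's issue; Bruno's ₹120,000 share passes to Bruno's issue.
Delphine's share (₹120,000) passes entirely to Keturah.
Dayo's share (₹120,000) is divided into 4 shares of ₹30,000: Phaedra, Perrin, Vikram, and Ulla each take ₹30,000.
Bruno's share (₹120,000) is divided into 2 shares of ₹60,000: Lorcan and Jarrah each take ₹60,000.

Lorcan receives ₹60,000.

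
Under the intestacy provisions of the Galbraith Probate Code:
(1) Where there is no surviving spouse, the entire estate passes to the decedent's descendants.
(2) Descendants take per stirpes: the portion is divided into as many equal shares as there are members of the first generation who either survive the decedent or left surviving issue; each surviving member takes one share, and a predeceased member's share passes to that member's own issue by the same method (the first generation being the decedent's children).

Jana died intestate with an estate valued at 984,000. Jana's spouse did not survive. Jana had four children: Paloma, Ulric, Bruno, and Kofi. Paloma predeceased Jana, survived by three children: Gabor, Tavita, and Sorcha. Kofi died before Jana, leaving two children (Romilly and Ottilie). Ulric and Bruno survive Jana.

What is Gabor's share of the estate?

The entire 984,000 passes to the descendants.
That amount (984,000) is divided into 4 shares of 246,000: Ulric and Bruno each take 246,000; Paloma's 246,000 share passes to Paloma's issue; Kofi's 246,000 share passes to Kofi's issue.
Paloma's share (246,000) is divided into 3 shares of 82,000: Gabor, Tavita, and Sorcha each take 82,000.
Kofi's share (246,000) is divided into 2 shares of 123,000: Romilly and Ottilie each take 123,000.

Gabor receives 82,000.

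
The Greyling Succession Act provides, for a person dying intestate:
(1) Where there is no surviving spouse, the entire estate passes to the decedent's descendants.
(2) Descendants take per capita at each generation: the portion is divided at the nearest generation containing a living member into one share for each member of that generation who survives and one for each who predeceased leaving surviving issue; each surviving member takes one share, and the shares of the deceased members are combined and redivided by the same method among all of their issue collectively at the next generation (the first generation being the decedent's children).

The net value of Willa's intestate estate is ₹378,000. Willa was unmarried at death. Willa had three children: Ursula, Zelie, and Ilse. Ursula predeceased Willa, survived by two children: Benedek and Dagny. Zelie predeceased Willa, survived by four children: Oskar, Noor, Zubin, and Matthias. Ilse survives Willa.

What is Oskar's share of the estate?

Oskar receives ₹42,000.

The entire ₹378,000 passes to the descendants.
That amount (₹378,000) is divided at the children's generation into 3 shares of ₹126,000. Ilse takes ₹126,000. The 2 shares of the deceased (Ursula and Zelie) are combined into a pool of ₹252,000.
That pool (₹252,000) is divided at the grandchildren's generation equally among Benedek, Dagny, Oskar, Noor, Zubin, and Matthias: ₹42,000 each.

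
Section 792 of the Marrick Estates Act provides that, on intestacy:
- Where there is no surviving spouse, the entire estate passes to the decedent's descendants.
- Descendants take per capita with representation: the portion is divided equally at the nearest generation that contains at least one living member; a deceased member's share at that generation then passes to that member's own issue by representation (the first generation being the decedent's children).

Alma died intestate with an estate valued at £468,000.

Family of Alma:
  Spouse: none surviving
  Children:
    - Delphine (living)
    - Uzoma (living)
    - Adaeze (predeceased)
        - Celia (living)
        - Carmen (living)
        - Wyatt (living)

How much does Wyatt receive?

The entire £468,000 passes to the descendants.
That amount (£468,000) is divided into 3 shares of £156,000: Delphine and Uzoma each take £156,000; Adaeze's £156,000 share passes to Adaeze's issue.
Adaeze's share (£156,000) is divided into 3 shares of £52,000: Celia, Carmen, and Wyatt each take £52,000.

Wyatt receives £52,000.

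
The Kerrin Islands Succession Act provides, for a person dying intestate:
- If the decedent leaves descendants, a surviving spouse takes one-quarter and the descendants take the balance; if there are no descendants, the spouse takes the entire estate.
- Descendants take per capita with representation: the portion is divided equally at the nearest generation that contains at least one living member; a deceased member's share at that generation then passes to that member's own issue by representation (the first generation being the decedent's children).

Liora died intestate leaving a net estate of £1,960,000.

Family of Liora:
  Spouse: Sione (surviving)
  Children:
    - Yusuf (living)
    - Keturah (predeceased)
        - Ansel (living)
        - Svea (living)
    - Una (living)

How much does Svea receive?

Sione takes one-quarter of £1,960,000 = £490,000. The remaining £1,470,000 passes to the descendants.
The descendants' portion (£1,470,000) is divided into 3 shares of £490,000: Yusuf and Una each take £490,000; Keturah's £490,000 share passes to Keturah's issue.
Keturah's share (£490,000) is divided into 2 shares of £245,000: Ansel and Svea each take £245,000.

Svea receives £245,000.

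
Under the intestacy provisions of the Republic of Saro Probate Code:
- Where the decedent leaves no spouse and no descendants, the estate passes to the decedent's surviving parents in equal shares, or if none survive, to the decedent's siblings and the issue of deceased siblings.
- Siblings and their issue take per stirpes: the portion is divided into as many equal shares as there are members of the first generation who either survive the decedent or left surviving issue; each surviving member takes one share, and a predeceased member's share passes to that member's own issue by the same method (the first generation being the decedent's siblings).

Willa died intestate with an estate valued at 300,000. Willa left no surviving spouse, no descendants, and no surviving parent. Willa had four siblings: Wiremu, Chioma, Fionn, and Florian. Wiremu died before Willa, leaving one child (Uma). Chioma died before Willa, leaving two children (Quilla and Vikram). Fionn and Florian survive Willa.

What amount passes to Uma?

Uma receives 75,000.

The entire 300,000 passes to the siblings and their issue.
That amount (300,000) is divided into 4 shares of 75,000: Fionn and Florian each take 75,000; Wiremu's 75,000 share passes to Wiremu's issue; Chioma's 75,000 share passes to Chioma's issue.
Wiremu's share (75,000) passes entirely to Uma.
Chioma's share (75,000) is divided into 2 shares of 37,500: Quilla and Vikram each take 37,500.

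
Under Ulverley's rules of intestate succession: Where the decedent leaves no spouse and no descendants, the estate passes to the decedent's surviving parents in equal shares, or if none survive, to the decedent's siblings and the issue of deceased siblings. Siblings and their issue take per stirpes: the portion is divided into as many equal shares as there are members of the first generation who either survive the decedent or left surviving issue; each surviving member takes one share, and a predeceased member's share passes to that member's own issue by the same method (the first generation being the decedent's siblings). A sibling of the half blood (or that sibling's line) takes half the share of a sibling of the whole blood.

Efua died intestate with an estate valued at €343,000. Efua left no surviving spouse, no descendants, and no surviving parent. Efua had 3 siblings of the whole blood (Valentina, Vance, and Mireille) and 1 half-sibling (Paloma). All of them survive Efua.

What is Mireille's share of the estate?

Mireille receives €98,000.

The entire €343,000 passes to the siblings and their issue.
Counting each half-blood sibling's line as half a unit, there are 7/2 units in €343,000, so one unit is €98,000. Whole-blood lines (Valentina, Vance, and Mireille) take €98,000 each; half-blood lines (Paloma) take €49,000 each.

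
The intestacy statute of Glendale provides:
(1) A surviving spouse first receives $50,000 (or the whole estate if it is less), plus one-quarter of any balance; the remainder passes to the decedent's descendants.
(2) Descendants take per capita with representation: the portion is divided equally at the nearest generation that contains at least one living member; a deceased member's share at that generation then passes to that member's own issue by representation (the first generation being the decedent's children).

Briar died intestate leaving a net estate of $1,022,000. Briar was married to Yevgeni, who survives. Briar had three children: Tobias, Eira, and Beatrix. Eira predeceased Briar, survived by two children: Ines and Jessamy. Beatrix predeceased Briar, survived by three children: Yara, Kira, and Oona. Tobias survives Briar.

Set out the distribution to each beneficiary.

Yevgeni: $293,000; Tobias: $243,000; Ines: $121,500; Jessamy: $121,500; Yara: $81,000; Kira: $81,000; Oona: $81,000

Yevgeni first takes $50,000, leaving a balance of $972,000. Yevgeni then takes one-quarter of the balance ($243,000), for a total of $293,000. The remaining $729,000 passes to the descendants.
The descendants' portion ($729,000) is divided into 3 shares of $243,000: Tobias takes $243,000; Eira's $243,000 share passes to Eira's issue; Beatrix's $243,000 share passes to Beatrix's issue.
Eira's share ($243,000) is divided into 2 shares of $121,500: Ines and Jessamy each take $121,500.
Beatrix's share ($243,000) is divided into 3 shares of $81,000: Yara, Kira, and Oona each take $81,000.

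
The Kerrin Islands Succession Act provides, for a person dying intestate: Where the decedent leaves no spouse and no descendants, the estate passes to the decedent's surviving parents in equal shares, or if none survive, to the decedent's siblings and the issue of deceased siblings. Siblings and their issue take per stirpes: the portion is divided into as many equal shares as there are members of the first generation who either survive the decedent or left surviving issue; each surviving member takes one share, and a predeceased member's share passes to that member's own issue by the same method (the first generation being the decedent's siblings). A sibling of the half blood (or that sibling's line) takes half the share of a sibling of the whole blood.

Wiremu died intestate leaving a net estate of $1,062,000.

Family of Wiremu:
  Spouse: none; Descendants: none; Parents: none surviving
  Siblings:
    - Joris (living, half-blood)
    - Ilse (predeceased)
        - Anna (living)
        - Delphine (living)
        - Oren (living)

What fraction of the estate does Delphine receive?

Delphine receives 2/9 of the estate.

The entire $1,062,000 passes to the siblings and their issue.
Counting each half-blood sibling's line as half a unit, there are 3/2 units in $1,062,000, so one unit is $708,000. Whole-blood lines (Ilse) take $708,000 each; half-blood lines (Joris) take $354,000 each.
Ilse's share ($708,000) is divided into 3 shares of $236,000: Anna, Delphine, and Oren each take $236,000.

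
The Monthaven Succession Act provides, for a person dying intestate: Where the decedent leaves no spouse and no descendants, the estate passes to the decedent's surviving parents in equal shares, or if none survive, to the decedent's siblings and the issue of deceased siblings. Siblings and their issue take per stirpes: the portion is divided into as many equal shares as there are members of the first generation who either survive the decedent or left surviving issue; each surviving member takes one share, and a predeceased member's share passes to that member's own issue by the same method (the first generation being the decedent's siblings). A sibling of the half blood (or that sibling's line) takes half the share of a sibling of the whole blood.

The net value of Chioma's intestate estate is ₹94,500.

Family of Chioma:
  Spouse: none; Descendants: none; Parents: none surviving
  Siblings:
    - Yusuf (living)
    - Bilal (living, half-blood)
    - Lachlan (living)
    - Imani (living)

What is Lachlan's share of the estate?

Lachlan receives ₹27,000.

The entire ₹94,500 passes to the siblings and their issue.
Counting each half-blood sibling's line as half a unit, there are 7/2 units in ₹94,500, so one unit is ₹27,000. Whole-blood lines (Yusuf, Lachlan, and Imani) take ₹27,000 each; half-blood lines (Bilal) take ₹13,500 each.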